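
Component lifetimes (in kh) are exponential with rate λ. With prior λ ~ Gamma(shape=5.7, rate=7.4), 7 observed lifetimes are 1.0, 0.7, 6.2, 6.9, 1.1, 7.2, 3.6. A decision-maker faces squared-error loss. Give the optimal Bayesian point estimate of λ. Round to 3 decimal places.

Σ times = 26.7. Posterior: Gamma(shape = 5.7+7 = 12.7, rate = 7.4+26.7 = 34.1).
Mode = (α−1)/β = 11.7/34.1 = 0.343.
Mean = α/β = 12.7/34.1 = 0.372.
Squared-error loss ⇒ the optimal estimator is the posterior mean.

0.372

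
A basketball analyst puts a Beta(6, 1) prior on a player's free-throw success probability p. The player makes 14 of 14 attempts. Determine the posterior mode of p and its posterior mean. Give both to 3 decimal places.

Posterior: Beta(6+14, 1+0) = Beta(20, 1).
Since β = 1 ≤ 1 and α > 1, the Beta density is monotone increasing on [0,1]; the mode is at 1.
Mean = 20/(20+1) = 0.952.
The posterior is left-skewed, so the mode exceeds the mean.

posterior mode = 1.000, posterior mean = 0.952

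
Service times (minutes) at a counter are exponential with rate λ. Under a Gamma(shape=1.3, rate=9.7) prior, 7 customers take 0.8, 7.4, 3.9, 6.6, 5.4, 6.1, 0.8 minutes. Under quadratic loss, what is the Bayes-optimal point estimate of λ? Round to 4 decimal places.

Σ times = 31.0. Posterior: Gamma(shape = 1.3+7 = 8.3, rate = 9.7+31.0 = 40.7).
Mode = (α−1)/β = 7.3/40.7 = 0.1794.
Mean = α/β = 8.3/40.7 = 0.2039.
Quadratic loss ⇒ the optimal estimator is the posterior mean.

0.2039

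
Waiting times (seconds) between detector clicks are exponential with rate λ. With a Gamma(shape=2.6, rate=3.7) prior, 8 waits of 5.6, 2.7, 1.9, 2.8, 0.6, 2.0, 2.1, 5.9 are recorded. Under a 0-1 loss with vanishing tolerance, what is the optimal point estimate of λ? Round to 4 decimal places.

0.3516

Σ times = 23.6. Posterior: Gamma(shape = 2.6+8 = 10.6, rate = 3.7+23.6 = 27.3).
Mode = (α−1)/β = 9.6/27.3 = 0.3516.
Mean = α/β = 10.6/27.3 = 0.3883.
This is the posterior mode — the MAP estimate.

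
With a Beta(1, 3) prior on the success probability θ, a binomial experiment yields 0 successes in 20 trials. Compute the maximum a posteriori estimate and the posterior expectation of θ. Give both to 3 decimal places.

Posterior: Beta(1+0, 3+20) = Beta(1, 23).
Since α = 1 ≤ 1 and β > 1, the Beta density is monotone decreasing on [0,1]; the mode is at 0.
Mean = 1/(1+23) = 0.042.
The posterior is right-skewed, so the mean exceeds the mode.

MAP = 0.000; posterior mean = 0.042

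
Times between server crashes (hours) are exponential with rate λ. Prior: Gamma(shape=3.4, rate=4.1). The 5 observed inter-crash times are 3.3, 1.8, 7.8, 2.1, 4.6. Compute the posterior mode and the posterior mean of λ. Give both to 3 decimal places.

MAP: 0.312. Posterior mean: 0.354.

Σ times = 19.6. Posterior: Gamma(shape = 3.4+5 = 8.4, rate = 4.1+19.6 = 23.7).
Mode = (α−1)/β = 7.4/23.7 = 0.312.
Mean = α/β = 8.4/23.7 = 0.354.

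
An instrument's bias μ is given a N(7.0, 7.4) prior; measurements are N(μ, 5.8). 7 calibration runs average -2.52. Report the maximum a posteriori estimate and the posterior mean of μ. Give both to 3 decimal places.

μ_MAP = -1.561, E[μ|data] = -1.561

Posterior for μ is Normal. Precision-weighted mean: (1/7.4·7.0 + 7/5.8·-2.52) / (1/7.4 + 7/5.8) = -1.561.
A Normal posterior is symmetric, so mode = mean.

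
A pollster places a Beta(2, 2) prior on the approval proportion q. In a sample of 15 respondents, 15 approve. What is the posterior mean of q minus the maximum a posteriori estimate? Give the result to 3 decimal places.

Posterior: Beta(2+15, 2+0) = Beta(17, 2).
Mode = (17−1)/(17+2−2) = 16/17 = 0.941.
Mean = 17/(17+2) = 17/19 = 0.895.
Difference = 0.895 − 0.941 = -0.046.
Mode > mean: the posterior has a left tail.

-0.046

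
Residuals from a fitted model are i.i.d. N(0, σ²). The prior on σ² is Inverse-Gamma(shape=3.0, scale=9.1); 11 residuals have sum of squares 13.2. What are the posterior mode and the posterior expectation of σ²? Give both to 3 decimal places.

Posterior: Inverse-Gamma(shape = 3.0+11/2 = 8.5, scale = 9.1+13.2/2 = 15.7).
Mode = β/(α+1) = 15.7/9.5 = 1.653.
Mean = β/(α−1) = 15.7/7.5 = 2.093.

MAP: 1.653. Posterior mean: 2.093.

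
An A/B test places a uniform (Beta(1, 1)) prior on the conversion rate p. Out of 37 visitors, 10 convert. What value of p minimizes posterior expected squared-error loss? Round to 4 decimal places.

0.2821

Posterior: Beta(1+10, 1+27) = Beta(11, 28).
Mode = (11−1)/(11+28−2) = 10/37 = 0.2703.
With a flat prior the MAP equals the MLE, 10/37.
Mean = 11/(11+28) = 11/39 = 0.2821.
Squared-error loss ⇒ the optimal estimator is the posterior mean.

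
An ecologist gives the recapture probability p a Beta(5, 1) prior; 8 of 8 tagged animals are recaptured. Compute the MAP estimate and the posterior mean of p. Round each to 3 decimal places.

MAP = 1.000; posterior mean = 0.929

Posterior: Beta(5+8, 1+0) = Beta(13, 1).
Since β = 1 ≤ 1 and α > 1, the Beta density is monotone increasing on [0,1]; the mode is at 1.
Mean = 13/(13+1) = 0.929.
Left-skewed posterior ⇒ mean < mode.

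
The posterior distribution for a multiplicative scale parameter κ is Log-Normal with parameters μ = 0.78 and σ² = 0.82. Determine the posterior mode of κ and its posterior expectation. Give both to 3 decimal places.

Mode = exp(μ − σ²) = exp(-0.04) = 0.961.
Mean = exp(μ + σ²/2) = exp(1.190) = 3.287.

MAP: 0.961. Posterior mean: 3.287.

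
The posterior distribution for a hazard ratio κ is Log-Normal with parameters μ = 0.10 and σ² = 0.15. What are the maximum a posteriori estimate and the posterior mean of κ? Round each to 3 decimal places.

MAP: 0.951. Posterior mean: 1.191.

Mode = exp(μ − σ²) = exp(-0.05) = 0.951.
Mean = exp(μ + σ²/2) = exp(0.175) = 1.191.
The posterior is right-skewed, so the mean exceeds the mode.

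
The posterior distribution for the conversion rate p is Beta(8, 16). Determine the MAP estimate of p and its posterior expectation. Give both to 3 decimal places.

MAP: 0.318. Posterior mean: 0.333.

Mode = (8−1)/(8+16−2) = 7/22 = 0.318.
Mean = 8/(8+16) = 8/24 = 0.333.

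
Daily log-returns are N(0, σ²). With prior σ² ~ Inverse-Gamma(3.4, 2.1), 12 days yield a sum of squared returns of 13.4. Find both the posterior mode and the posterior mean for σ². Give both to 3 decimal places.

Posterior: Inverse-Gamma(shape = 3.4+12/2 = 9.4, scale = 2.1+13.4/2 = 8.8).
Mode = β/(α+1) = 8.8/10.4 = 0.846.
Mean = β/(α−1) = 8.8/8.4 = 1.048.
The posterior is right-skewed, so the mean exceeds the mode.

MAP = 0.846; posterior mean = 1.048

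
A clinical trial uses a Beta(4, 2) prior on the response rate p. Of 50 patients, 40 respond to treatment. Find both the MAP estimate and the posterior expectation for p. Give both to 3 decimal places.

Posterior: Beta(4+40, 2+10) = Beta(44, 12).
Mode = (44−1)/(44+12−2) = 43/54 = 0.796.
Mean = 44/(44+12) = 44/56 = 0.786.
Mode > mean: the posterior has a left tail.

MAP estimate = 0.796, posterior expectation = 0.786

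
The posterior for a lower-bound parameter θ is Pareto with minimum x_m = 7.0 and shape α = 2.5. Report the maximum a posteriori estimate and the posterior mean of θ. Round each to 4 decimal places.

MAP = 7.0000, posterior mean = 11.6667

The Pareto density is strictly decreasing on [x_m, ∞), so the mode is x_m = 7.0000.
Mean = α·x_m/(α−1) = 2.5·7.0/1.5 = 11.6667.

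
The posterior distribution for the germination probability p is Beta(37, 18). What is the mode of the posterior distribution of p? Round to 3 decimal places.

Mode = (37−1)/(37+18−2) = 36/53 = 0.679.
Mean = 37/(37+18) = 37/55 = 0.673.
This is the posterior mode — the MAP estimate.

0.679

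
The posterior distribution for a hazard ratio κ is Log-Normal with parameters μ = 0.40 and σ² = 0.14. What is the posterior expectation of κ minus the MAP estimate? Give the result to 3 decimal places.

0.303

Mode = exp(μ − σ²) = exp(0.26) = 1.297.
Mean = exp(μ + σ²/2) = exp(0.470) = 1.600.
Difference = 1.600 − 1.297 = 0.303.
The mean is pulled above the mode by the posterior's right skew.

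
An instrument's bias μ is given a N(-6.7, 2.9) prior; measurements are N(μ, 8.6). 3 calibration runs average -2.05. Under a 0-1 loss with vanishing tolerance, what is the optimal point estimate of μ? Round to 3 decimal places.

-4.362

Posterior for μ is Normal. Precision-weighted mean: (1/2.9·-6.7 + 3/8.6·-2.05) / (1/2.9 + 3/8.6) = -4.362.
A Normal posterior is symmetric, so mode = mean.
This is the posterior mode — the MAP estimate.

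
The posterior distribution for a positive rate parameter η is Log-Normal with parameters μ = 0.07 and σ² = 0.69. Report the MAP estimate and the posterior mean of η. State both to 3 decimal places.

MAP = 0.538; posterior mean = 1.514

Mode = exp(μ − σ²) = exp(-0.62) = 0.538.
Mean = exp(μ + σ²/2) = exp(0.415) = 1.514.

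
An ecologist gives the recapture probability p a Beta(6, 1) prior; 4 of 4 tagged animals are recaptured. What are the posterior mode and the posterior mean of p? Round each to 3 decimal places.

posterior mode = 1.000, posterior mean = 0.909

Posterior: Beta(6+4, 1+0) = Beta(10, 1).
Since β = 1 ≤ 1 and α > 1, the Beta density is monotone increasing on [0,1]; the mode is at 1.
Mean = 10/(10+1) = 0.909.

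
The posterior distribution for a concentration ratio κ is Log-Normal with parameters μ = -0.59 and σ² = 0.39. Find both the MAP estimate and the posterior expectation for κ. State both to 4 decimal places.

MAP = 0.3753; posterior mean = 0.6737

Mode = exp(μ − σ²) = exp(-0.98) = 0.3753.
Mean = exp(μ + σ²/2) = exp(-0.395) = 0.6737.
The mean is pulled above the mode by the posterior's right skew.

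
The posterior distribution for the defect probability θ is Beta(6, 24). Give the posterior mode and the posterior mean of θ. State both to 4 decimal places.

Mode = (6−1)/(6+24−2) = 5/28 = 0.1786.
Mean = 6/(6+24) = 6/30 = 0.2000.
The mean is pulled above the mode by the posterior's right skew.

θ_MAP = 0.1786, E[θ|data] = 0.2000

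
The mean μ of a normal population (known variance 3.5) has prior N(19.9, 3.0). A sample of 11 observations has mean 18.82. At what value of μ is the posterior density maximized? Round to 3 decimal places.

18.924

Posterior for μ is Normal. Precision-weighted mean: (1/3.0·19.9 + 11/3.5·18.82) / (1/3.0 + 11/3.5) = 18.924.
A Normal posterior is symmetric, so mode = mean.
This is the posterior mode — the MAP estimate.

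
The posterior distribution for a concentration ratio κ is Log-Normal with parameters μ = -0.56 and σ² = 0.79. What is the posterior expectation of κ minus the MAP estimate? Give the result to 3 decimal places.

Mode = exp(μ − σ²) = exp(-1.35) = 0.259.
Mean = exp(μ + σ²/2) = exp(-0.165) = 0.848.
Difference = 0.848 − 0.259 = 0.589.

0.589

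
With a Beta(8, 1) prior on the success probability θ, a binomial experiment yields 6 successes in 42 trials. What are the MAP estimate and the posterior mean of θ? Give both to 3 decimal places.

Posterior: Beta(8+6, 1+36) = Beta(14, 37).
Mode = (14−1)/(14+37−2) = 13/49 = 0.265.
Mean = 14/(14+37) = 14/51 = 0.275.

MAP estimate = 0.265, posterior mean = 0.275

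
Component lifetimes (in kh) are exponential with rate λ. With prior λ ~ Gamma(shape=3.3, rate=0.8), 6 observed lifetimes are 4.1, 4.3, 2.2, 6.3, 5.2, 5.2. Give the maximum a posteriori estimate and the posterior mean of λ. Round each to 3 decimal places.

MAP: 0.295. Posterior mean: 0.331.

Σ times = 27.3. Posterior: Gamma(shape = 3.3+6 = 9.3, rate = 0.8+27.3 = 28.1).
Mode = (α−1)/β = 8.3/28.1 = 0.295.
Mean = α/β = 9.3/28.1 = 0.331.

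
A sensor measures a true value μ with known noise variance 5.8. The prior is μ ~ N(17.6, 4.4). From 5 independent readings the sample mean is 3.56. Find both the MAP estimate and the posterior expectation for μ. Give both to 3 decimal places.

Posterior for μ is Normal. Precision-weighted mean: (1/4.4·17.6 + 5/5.8·3.56) / (1/4.4 + 5/5.8) = 6.489.
A Normal posterior is symmetric, so mode = mean.

MAP = 6.489, posterior mean = 6.489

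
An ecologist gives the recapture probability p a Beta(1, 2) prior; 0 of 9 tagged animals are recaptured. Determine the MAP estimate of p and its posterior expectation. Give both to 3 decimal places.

Posterior: Beta(1+0, 2+9) = Beta(1, 11).
Since α = 1 ≤ 1 and β > 1, the Beta density is monotone decreasing on [0,1]; the mode is at 0.
Mean = 1/(1+11) = 0.083.
Right-skewed posterior ⇒ mode < mean.

MAP estimate = 0.000, posterior expectation = 0.083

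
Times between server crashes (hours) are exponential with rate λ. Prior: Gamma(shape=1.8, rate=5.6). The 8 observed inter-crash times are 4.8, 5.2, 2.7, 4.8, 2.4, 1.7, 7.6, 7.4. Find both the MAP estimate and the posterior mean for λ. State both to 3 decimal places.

MAP: 0.209. Posterior mean: 0.232.

Σ times = 36.6. Posterior: Gamma(shape = 1.8+8 = 9.8, rate = 5.6+36.6 = 42.2).
Mode = (α−1)/β = 8.8/42.2 = 0.209.
Mean = α/β = 9.8/42.2 = 0.232.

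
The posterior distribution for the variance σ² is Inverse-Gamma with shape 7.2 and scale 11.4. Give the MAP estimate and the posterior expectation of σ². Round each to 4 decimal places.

Mode = β/(α+1) = 11.4/8.2 = 1.3902.
Mean = β/(α−1) = 11.4/6.2 = 1.8387.

σ²_MAP = 1.3902, E[σ²|data] = 1.8387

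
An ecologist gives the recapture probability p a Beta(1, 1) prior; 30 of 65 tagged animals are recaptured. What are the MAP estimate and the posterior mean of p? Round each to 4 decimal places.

p_MAP = 0.4615, E[p|data] = 0.4627

Posterior: Beta(1+30, 1+35) = Beta(31, 36).
Mode = (31−1)/(31+36−2) = 30/65 = 0.4615.
With a flat prior the MAP equals the MLE, 30/65.
Mean = 31/(31+36) = 31/67 = 0.4627.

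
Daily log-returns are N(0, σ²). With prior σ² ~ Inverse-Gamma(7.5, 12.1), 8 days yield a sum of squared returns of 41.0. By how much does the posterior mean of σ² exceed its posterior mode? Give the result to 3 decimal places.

Posterior: Inverse-Gamma(shape = 7.5+8/2 = 11.5, scale = 12.1+41.0/2 = 32.6).
Mode = β/(α+1) = 32.6/12.5 = 2.608.
Mean = β/(α−1) = 32.6/10.5 = 3.105.
Difference = 3.105 − 2.608 = 0.497.

0.497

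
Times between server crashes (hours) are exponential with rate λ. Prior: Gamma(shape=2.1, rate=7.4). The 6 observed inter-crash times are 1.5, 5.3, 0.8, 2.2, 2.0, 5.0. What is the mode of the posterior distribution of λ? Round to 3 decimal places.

0.293

Σ times = 16.8. Posterior: Gamma(shape = 2.1+6 = 8.1, rate = 7.4+16.8 = 24.2).
Mode = (α−1)/β = 7.1/24.2 = 0.293.
Mean = α/β = 8.1/24.2 = 0.335.
This is the posterior mode — the MAP estimate.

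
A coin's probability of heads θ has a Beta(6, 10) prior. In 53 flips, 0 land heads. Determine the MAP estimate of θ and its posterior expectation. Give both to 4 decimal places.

MAP = 0.0746, posterior mean = 0.0870

Posterior: Beta(6+0, 10+53) = Beta(6, 63).
Mode = (6−1)/(6+63−2) = 5/67 = 0.0746.
Mean = 6/(6+63) = 6/69 = 0.0870.
Mean > mode: the posterior has a right tail.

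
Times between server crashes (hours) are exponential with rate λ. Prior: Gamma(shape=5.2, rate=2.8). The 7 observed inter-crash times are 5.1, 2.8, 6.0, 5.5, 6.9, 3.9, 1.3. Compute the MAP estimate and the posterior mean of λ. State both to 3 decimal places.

Σ times = 31.5. Posterior: Gamma(shape = 5.2+7 = 12.2, rate = 2.8+31.5 = 34.3).
Mode = (α−1)/β = 11.2/34.3 = 0.327.
Mean = α/β = 12.2/34.3 = 0.356.

λ_MAP = 0.327, E[λ|data] = 0.356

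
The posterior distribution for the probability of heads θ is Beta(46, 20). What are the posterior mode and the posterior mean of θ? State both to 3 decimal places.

posterior mode = 0.703, posterior mean = 0.697

Mode = (46−1)/(46+20−2) = 45/64 = 0.703.
Mean = 46/(46+20) = 46/66 = 0.697.
Mode > mean: the posterior has a left tail.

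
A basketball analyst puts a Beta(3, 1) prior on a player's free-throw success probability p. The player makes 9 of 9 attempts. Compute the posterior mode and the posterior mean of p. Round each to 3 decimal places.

Posterior: Beta(3+9, 1+0) = Beta(12, 1).
Since β = 1 ≤ 1 and α > 1, the Beta density is monotone increasing on [0,1]; the mode is at 1.
Mean = 12/(12+1) = 0.923.

MAP = 1.000; posterior mean = 0.923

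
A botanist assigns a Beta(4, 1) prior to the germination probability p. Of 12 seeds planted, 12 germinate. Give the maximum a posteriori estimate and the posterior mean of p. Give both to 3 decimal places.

maximum a posteriori estimate = 1.000, posterior mean = 0.941

Posterior: Beta(4+12, 1+0) = Beta(16, 1).
Since β = 1 ≤ 1 and α > 1, the Beta density is monotone increasing on [0,1]; the mode is at 1.
Mean = 16/(16+1) = 0.941.
The posterior is left-skewed, so the mode exceeds the mean.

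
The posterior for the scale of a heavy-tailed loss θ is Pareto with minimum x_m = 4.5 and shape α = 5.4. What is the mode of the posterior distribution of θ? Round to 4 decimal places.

4.5000

The Pareto density is strictly decreasing on [x_m, ∞), so the mode is x_m = 4.5000.
Mean = α·x_m/(α−1) = 5.4·4.5/4.4 = 5.5227.
This is the posterior mode — the MAP estimate.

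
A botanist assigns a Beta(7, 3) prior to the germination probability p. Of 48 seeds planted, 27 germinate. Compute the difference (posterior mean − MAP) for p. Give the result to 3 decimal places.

Posterior: Beta(7+27, 3+21) = Beta(34, 24).
Mode = (34−1)/(34+24−2) = 33/56 = 0.589.
Mean = 34/(34+24) = 34/58 = 0.586.
Difference = 0.586 − 0.589 = -0.003.
Left-skewed posterior ⇒ mean < mode.

-0.003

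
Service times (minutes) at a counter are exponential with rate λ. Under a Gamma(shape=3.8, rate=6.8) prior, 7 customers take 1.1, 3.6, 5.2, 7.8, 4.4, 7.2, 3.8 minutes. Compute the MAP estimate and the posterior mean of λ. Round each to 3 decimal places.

Σ times = 33.1. Posterior: Gamma(shape = 3.8+7 = 10.8, rate = 6.8+33.1 = 39.9).
Mode = (α−1)/β = 9.8/39.9 = 0.246.
Mean = α/β = 10.8/39.9 = 0.271.
The mean is pulled above the mode by the posterior's right skew.

MAP = 0.246; posterior mean = 0.271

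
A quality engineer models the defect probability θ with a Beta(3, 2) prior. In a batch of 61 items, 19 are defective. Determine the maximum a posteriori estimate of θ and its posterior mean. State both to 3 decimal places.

MAP = 0.328; posterior mean = 0.333

Posterior: Beta(3+19, 2+42) = Beta(22, 44).
Mode = (22−1)/(22+44−2) = 21/64 = 0.328.
Mean = 22/(22+44) = 22/66 = 0.333.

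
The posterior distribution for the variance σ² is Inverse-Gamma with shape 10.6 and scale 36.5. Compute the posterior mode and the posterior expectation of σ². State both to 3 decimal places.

Mode = β/(α+1) = 36.5/11.6 = 3.147.
Mean = β/(α−1) = 36.5/9.6 = 3.802.
Right-skewed posterior ⇒ mode < mean.

MAP: 3.147. Posterior mean: 3.802.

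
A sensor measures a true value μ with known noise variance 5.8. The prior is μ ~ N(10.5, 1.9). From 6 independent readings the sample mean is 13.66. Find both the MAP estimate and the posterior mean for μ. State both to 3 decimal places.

MAP estimate = 12.594, posterior mean = 12.594

Posterior for μ is Normal. Precision-weighted mean: (1/1.9·10.5 + 6/5.8·13.66) / (1/1.9 + 6/5.8) = 12.594.
A Normal posterior is symmetric, so mode = mean.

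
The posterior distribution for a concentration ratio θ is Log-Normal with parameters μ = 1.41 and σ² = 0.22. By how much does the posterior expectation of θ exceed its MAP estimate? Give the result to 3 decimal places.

1.285

Mode = exp(μ − σ²) = exp(1.19) = 3.287.
Mean = exp(μ + σ²/2) = exp(1.520) = 4.572.
Difference = 4.572 − 3.287 = 1.285.
Mean > mode: the posterior has a right tail.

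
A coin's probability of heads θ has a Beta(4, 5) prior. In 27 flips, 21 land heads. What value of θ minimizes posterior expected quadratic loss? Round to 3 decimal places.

Posterior: Beta(4+21, 5+6) = Beta(25, 11).
Mode = (25−1)/(25+11−2) = 24/34 = 0.706.
Mean = 25/(25+11) = 25/36 = 0.694.
Quadratic loss ⇒ the optimal estimator is the posterior mean.

0.694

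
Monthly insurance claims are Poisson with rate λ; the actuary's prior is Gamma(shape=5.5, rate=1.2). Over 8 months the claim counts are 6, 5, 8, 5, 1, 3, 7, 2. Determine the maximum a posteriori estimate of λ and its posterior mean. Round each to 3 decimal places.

Σ counts = 37. Posterior: Gamma(shape = 5.5+37 = 42.5, rate = 1.2+8 = 9.2).
Mode = (α−1)/β = 41.5/9.2 = 4.511.
Mean = α/β = 42.5/9.2 = 4.620.
The mean is pulled above the mode by the posterior's right skew.

MAP = 4.511; posterior mean = 4.620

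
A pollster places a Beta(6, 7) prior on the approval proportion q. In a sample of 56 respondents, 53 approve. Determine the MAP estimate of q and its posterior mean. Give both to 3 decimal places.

MAP = 0.866; posterior mean = 0.855

Posterior: Beta(6+53, 7+3) = Beta(59, 10).
Mode = (59−1)/(59+10−2) = 58/67 = 0.866.
Mean = 59/(59+10) = 59/69 = 0.855.
The mean is pulled below the mode by the posterior's left skew.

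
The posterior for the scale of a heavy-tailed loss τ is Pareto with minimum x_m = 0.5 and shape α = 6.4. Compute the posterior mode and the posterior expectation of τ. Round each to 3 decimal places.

The Pareto density is strictly decreasing on [x_m, ∞), so the mode is x_m = 0.500.
Mean = α·x_m/(α−1) = 6.4·0.5/5.4 = 0.593.
Right-skewed posterior ⇒ mode < mean.

MAP: 0.500. Posterior mean: 0.593.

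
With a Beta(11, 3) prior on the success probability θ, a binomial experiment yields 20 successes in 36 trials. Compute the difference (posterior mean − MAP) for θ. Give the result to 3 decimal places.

Posterior: Beta(11+20, 3+16) = Beta(31, 19).
Mode = (31−1)/(31+19−2) = 30/48 = 0.625.
Mean = 31/(31+19) = 31/50 = 0.620.
Difference = 0.620 − 0.625 = -0.005.
The posterior is left-skewed, so the mode exceeds the mean.

-0.005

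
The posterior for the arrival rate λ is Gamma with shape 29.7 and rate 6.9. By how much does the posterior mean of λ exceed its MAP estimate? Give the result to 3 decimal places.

0.145

Mode = (α−1)/β = 28.7/6.9 = 4.159.
Mean = α/β = 29.7/6.9 = 4.304.
Difference = 4.304 − 4.159 = 0.145.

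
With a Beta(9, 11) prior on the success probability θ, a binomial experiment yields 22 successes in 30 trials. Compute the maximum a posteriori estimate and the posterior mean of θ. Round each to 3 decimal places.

Posterior: Beta(9+22, 11+8) = Beta(31, 19).
Mode = (31−1)/(31+19−2) = 30/48 = 0.625.
Mean = 31/(31+19) = 31/50 = 0.620.

MAP = 0.625; posterior mean = 0.620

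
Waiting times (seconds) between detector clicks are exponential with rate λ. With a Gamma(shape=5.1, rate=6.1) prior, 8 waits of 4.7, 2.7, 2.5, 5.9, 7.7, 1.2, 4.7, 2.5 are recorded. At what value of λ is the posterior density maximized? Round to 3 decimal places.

0.318

Σ times = 31.9. Posterior: Gamma(shape = 5.1+8 = 13.1, rate = 6.1+31.9 = 38.0).
Mode = (α−1)/β = 12.1/38.0 = 0.318.
Mean = α/β = 13.1/38.0 = 0.345.
This is the posterior mode — the MAP estimate.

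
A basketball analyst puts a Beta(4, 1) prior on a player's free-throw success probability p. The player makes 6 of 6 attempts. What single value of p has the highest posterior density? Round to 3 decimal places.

1.000

Posterior: Beta(4+6, 1+0) = Beta(10, 1).
Since β = 1 ≤ 1 and α > 1, the Beta density is monotone increasing on [0,1]; the mode is at 1.
Mean = 10/(10+1) = 0.909.
This is the posterior mode — the MAP estimate.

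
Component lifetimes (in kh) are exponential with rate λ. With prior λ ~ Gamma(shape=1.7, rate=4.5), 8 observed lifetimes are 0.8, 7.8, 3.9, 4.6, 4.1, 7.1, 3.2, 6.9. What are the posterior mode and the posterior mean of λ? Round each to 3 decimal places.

Σ times = 38.4. Posterior: Gamma(shape = 1.7+8 = 9.7, rate = 4.5+38.4 = 42.9).
Mode = (α−1)/β = 8.7/42.9 = 0.203.
Mean = α/β = 9.7/42.9 = 0.226.
The posterior is right-skewed, so the mean exceeds the mode.

MAP: 0.203. Posterior mean: 0.226.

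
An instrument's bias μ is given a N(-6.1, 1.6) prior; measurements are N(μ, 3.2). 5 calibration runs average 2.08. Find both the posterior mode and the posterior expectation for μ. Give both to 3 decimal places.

μ_MAP = -0.257, E[μ|data] = -0.257

Posterior for μ is Normal. Precision-weighted mean: (1/1.6·-6.1 + 5/3.2·2.08) / (1/1.6 + 5/3.2) = -0.257.
A Normal posterior is symmetric, so mode = mean.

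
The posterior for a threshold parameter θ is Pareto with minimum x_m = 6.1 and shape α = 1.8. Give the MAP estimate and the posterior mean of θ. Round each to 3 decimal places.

MAP = 6.100, posterior mean = 13.725

The Pareto density is strictly decreasing on [x_m, ∞), so the mode is x_m = 6.100.
Mean = α·x_m/(α−1) = 1.8·6.1/0.8 = 13.725.
The mean is pulled above the mode by the posterior's right skew.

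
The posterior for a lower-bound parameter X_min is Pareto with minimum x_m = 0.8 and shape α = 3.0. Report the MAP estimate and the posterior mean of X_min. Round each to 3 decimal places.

MAP: 0.800. Posterior mean: 1.200.

The Pareto density is strictly decreasing on [x_m, ∞), so the mode is x_m = 0.800.
Mean = α·x_m/(α−1) = 3.0·0.8/2.0 = 1.200.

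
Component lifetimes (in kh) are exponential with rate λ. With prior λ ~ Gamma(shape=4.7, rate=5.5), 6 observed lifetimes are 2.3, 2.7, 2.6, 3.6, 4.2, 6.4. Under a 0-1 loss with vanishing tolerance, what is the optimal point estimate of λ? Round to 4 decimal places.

Σ times = 21.8. Posterior: Gamma(shape = 4.7+6 = 10.7, rate = 5.5+21.8 = 27.3).
Mode = (α−1)/β = 9.7/27.3 = 0.3553.
Mean = α/β = 10.7/27.3 = 0.3919.
This is the posterior mode — the MAP estimate.

0.3553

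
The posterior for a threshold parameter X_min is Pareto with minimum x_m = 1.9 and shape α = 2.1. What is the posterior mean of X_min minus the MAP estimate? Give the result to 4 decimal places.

The Pareto density is strictly decreasing on [x_m, ∞), so the mode is x_m = 1.9000.
Mean = α·x_m/(α−1) = 2.1·1.9/1.1 = 3.6273.
Difference = 3.6273 − 1.9000 = 1.7273.

1.7273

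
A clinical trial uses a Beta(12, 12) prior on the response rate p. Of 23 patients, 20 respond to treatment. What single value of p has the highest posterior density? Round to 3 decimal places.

Posterior: Beta(12+20, 12+3) = Beta(32, 15).
Mode = (32−1)/(32+15−2) = 31/45 = 0.689.
Mean = 32/(32+15) = 32/47 = 0.681.
This is the posterior mode — the MAP estimate.

0.689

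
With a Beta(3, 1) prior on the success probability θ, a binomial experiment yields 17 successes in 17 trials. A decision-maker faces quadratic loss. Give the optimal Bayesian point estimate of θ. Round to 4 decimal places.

0.9524

Posterior: Beta(3+17, 1+0) = Beta(20, 1).
Since β = 1 ≤ 1 and α > 1, the Beta density is monotone increasing on [0,1]; the mode is at 1.
Mean = 20/(20+1) = 0.9524.
Quadratic loss ⇒ the optimal estimator is the posterior mean.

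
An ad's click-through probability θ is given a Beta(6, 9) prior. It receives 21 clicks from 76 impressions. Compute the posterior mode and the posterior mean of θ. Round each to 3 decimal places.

Posterior: Beta(6+21, 9+55) = Beta(27, 64).
Mode = (27−1)/(27+64−2) = 26/89 = 0.292.
Mean = 27/(27+64) = 27/91 = 0.297.

MAP = 0.292; posterior mean = 0.297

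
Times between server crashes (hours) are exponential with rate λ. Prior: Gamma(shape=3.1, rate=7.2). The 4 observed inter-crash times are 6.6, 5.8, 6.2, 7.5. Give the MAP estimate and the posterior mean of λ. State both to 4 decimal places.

MAP = 0.1832, posterior mean = 0.2132

Σ times = 26.1. Posterior: Gamma(shape = 3.1+4 = 7.1, rate = 7.2+26.1 = 33.3).
Mode = (α−1)/β = 6.1/33.3 = 0.1832.
Mean = α/β = 7.1/33.3 = 0.2132.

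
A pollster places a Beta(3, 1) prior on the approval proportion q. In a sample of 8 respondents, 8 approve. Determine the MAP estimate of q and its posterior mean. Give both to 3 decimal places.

MAP: 1.000. Posterior mean: 0.917.

Posterior: Beta(3+8, 1+0) = Beta(11, 1).
Since β = 1 ≤ 1 and α > 1, the Beta density is monotone increasing on [0,1]; the mode is at 1.
Mean = 11/(11+1) = 0.917.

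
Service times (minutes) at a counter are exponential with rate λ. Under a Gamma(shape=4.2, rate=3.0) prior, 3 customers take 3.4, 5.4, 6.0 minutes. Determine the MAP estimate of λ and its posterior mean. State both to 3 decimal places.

Σ times = 14.8. Posterior: Gamma(shape = 4.2+3 = 7.2, rate = 3.0+14.8 = 17.8).
Mode = (α−1)/β = 6.2/17.8 = 0.348.
Mean = α/β = 7.2/17.8 = 0.404.

MAP: 0.348. Posterior mean: 0.404.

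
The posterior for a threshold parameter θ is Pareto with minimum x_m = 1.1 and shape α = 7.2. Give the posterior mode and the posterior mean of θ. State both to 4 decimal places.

posterior mode = 1.1000, posterior mean = 1.2774

The Pareto density is strictly decreasing on [x_m, ∞), so the mode is x_m = 1.1000.
Mean = α·x_m/(α−1) = 7.2·1.1/6.2 = 1.2774.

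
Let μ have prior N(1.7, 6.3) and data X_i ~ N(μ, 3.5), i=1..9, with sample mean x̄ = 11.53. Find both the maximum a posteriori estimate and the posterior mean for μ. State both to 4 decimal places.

Posterior for μ is Normal. Precision-weighted mean: (1/6.3·1.7 + 9/3.5·11.53) / (1/6.3 + 9/3.5) = 10.9585.
A Normal posterior is symmetric, so mode = mean.

μ_MAP = 10.9585, E[μ|data] = 10.9585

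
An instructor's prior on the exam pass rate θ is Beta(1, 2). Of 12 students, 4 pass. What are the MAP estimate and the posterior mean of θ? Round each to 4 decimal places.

MAP = 0.3077, posterior mean = 0.3333

Posterior: Beta(1+4, 2+8) = Beta(5, 10).
Mode = (5−1)/(5+10−2) = 4/13 = 0.3077.
Mean = 5/(5+10) = 5/15 = 0.3333.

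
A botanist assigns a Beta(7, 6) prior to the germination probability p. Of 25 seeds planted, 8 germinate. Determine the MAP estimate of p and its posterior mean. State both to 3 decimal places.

MAP = 0.389, posterior mean = 0.395

Posterior: Beta(7+8, 6+17) = Beta(15, 23).
Mode = (15−1)/(15+23−2) = 14/36 = 0.389.
Mean = 15/(15+23) = 15/38 = 0.395.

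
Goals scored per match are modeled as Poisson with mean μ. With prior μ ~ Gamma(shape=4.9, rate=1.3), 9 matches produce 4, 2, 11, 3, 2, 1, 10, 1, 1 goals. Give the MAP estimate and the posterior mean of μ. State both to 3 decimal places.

MAP = 3.777; posterior mean = 3.874

Σ counts = 35. Posterior: Gamma(shape = 4.9+35 = 39.9, rate = 1.3+9 = 10.3).
Mode = (α−1)/β = 38.9/10.3 = 3.777.
Mean = α/β = 39.9/10.3 = 3.874.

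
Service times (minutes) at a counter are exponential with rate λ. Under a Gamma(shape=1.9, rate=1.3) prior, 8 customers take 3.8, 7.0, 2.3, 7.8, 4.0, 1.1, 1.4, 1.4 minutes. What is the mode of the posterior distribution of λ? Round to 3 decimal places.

0.296

Σ times = 28.8. Posterior: Gamma(shape = 1.9+8 = 9.9, rate = 1.3+28.8 = 30.1).
Mode = (α−1)/β = 8.9/30.1 = 0.296.
Mean = α/β = 9.9/30.1 = 0.329.
This is the posterior mode — the MAP estimate.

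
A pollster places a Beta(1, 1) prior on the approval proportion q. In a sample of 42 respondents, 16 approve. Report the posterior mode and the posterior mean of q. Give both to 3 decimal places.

posterior mode = 0.381, posterior mean = 0.386

Posterior: Beta(1+16, 1+26) = Beta(17, 27).
Mode = (17−1)/(17+27−2) = 16/42 = 0.381.
With a flat prior the MAP equals the MLE, 16/42.
Mean = 17/(17+27) = 17/44 = 0.386.
The mean is pulled above the mode by the posterior's right skew.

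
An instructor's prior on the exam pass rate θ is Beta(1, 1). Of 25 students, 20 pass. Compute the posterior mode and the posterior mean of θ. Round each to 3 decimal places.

Posterior: Beta(1+20, 1+5) = Beta(21, 6).
Mode = (21−1)/(21+6−2) = 20/25 = 0.800.
With a flat prior the MAP equals the MLE, 20/25.
Mean = 21/(21+6) = 21/27 = 0.778.
Mode > mean: the posterior has a left tail.

MAP = 0.800; posterior mean = 0.778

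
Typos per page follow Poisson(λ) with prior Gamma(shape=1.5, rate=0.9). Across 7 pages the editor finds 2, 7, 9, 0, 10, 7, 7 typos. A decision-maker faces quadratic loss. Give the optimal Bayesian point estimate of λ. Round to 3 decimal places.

Σ counts = 42. Posterior: Gamma(shape = 1.5+42 = 43.5, rate = 0.9+7 = 7.9).
Mode = (α−1)/β = 42.5/7.9 = 5.380.
Mean = α/β = 43.5/7.9 = 5.506.
Quadratic loss ⇒ the optimal estimator is the posterior mean.

5.506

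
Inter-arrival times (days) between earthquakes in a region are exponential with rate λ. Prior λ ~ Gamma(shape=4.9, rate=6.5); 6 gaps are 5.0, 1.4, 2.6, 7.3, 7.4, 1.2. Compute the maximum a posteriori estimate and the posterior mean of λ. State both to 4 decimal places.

λ_MAP = 0.3153, E[λ|data] = 0.3471

Σ times = 24.9. Posterior: Gamma(shape = 4.9+6 = 10.9, rate = 6.5+24.9 = 31.4).
Mode = (α−1)/β = 9.9/31.4 = 0.3153.
Mean = α/β = 10.9/31.4 = 0.3471.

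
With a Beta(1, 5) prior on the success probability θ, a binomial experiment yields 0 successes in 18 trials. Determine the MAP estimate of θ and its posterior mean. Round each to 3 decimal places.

Posterior: Beta(1+0, 5+18) = Beta(1, 23).
Since α = 1 ≤ 1 and β > 1, the Beta density is monotone decreasing on [0,1]; the mode is at 0.
Mean = 1/(1+23) = 0.042.
Mean > mode: the posterior has a right tail.

MAP = 0.000; posterior mean = 0.042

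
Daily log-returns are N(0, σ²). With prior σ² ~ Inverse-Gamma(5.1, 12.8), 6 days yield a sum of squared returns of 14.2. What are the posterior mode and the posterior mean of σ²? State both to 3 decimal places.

σ²_MAP = 2.187, E[σ²|data] = 2.803

Posterior: Inverse-Gamma(shape = 5.1+6/2 = 8.1, scale = 12.8+14.2/2 = 19.9).
Mode = β/(α+1) = 19.9/9.1 = 2.187.
Mean = β/(α−1) = 19.9/7.1 = 2.803.
Right-skewed posterior ⇒ mode < mean.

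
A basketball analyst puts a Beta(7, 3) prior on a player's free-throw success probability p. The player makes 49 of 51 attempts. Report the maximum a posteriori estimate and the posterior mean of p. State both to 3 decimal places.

Posterior: Beta(7+49, 3+2) = Beta(56, 5).
Mode = (56−1)/(56+5−2) = 55/59 = 0.932.
Mean = 56/(56+5) = 56/61 = 0.918.
Mode > mean: the posterior has a left tail.

MAP = 0.932; posterior mean = 0.918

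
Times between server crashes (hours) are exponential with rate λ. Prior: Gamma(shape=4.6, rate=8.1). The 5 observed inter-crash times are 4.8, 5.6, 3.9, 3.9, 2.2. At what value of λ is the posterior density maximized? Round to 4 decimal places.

Σ times = 20.4. Posterior: Gamma(shape = 4.6+5 = 9.6, rate = 8.1+20.4 = 28.5).
Mode = (α−1)/β = 8.6/28.5 = 0.3018.
Mean = α/β = 9.6/28.5 = 0.3368.
This is the posterior mode — the MAP estimate.

0.3018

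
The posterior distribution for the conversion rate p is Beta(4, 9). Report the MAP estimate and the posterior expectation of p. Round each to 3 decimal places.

MAP = 0.273; posterior mean = 0.308

Mode = (4−1)/(4+9−2) = 3/11 = 0.273.
Mean = 4/(4+9) = 4/13 = 0.308.
The posterior is right-skewed, so the mean exceeds the mode.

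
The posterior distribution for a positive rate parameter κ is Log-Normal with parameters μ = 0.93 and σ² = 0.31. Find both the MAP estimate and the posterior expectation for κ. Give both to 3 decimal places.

κ_MAP = 1.859, E[κ|data] = 2.959

Mode = exp(μ − σ²) = exp(0.62) = 1.859.
Mean = exp(μ + σ²/2) = exp(1.085) = 2.959.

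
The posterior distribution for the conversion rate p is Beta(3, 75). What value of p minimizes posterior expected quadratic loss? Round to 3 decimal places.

0.038

Mode = (3−1)/(3+75−2) = 2/76 = 0.026.
Mean = 3/(3+75) = 3/78 = 0.038.
Quadratic loss ⇒ the optimal estimator is the posterior mean.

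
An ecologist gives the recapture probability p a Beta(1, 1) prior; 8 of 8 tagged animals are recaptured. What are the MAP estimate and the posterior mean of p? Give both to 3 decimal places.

Posterior: Beta(1+8, 1+0) = Beta(9, 1).
Since β = 1 ≤ 1 and α > 1, the Beta density is monotone increasing on [0,1]; the mode is at 1.
Mean = 9/(9+1) = 0.900.

MAP estimate = 1.000, posterior mean = 0.900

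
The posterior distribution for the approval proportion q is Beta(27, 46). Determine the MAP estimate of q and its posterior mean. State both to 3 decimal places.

Mode = (27−1)/(27+46−2) = 26/71 = 0.366.
Mean = 27/(27+46) = 27/73 = 0.370.
The posterior is right-skewed, so the mean exceeds the mode.

MAP = 0.366; posterior mean = 0.370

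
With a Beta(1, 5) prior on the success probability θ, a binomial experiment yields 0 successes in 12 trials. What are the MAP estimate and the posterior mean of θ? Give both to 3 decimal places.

MAP: 0.000. Posterior mean: 0.056.

Posterior: Beta(1+0, 5+12) = Beta(1, 17).
Since α = 1 ≤ 1 and β > 1, the Beta density is monotone decreasing on [0,1]; the mode is at 0.
Mean = 1/(1+17) = 0.056.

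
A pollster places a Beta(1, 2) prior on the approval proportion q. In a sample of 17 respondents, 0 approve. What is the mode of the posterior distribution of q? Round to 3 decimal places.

0.000

Posterior: Beta(1+0, 2+17) = Beta(1, 19).
Since α = 1 ≤ 1 and β > 1, the Beta density is monotone decreasing on [0,1]; the mode is at 0.
Mean = 1/(1+19) = 0.050.
This is the posterior mode — the MAP estimate.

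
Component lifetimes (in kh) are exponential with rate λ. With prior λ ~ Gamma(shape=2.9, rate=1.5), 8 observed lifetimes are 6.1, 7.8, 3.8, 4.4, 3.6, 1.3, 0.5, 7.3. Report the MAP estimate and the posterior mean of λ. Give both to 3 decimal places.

Σ times = 34.8. Posterior: Gamma(shape = 2.9+8 = 10.9, rate = 1.5+34.8 = 36.3).
Mode = (α−1)/β = 9.9/36.3 = 0.273.
Mean = α/β = 10.9/36.3 = 0.300.

MAP = 0.273, posterior mean = 0.300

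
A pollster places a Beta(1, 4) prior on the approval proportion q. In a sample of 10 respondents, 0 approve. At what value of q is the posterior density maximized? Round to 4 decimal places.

0.0000

Posterior: Beta(1+0, 4+10) = Beta(1, 14).
Since α = 1 ≤ 1 and β > 1, the Beta density is monotone decreasing on [0,1]; the mode is at 0.
Mean = 1/(1+14) = 0.0667.
This is the posterior mode — the MAP estimate.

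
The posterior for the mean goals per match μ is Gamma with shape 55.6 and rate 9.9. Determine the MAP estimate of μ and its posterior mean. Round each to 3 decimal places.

Mode = (α−1)/β = 54.6/9.9 = 5.515.
Mean = α/β = 55.6/9.9 = 5.616.
Right-skewed posterior ⇒ mode < mean.

MAP estimate = 5.515, posterior mean = 5.616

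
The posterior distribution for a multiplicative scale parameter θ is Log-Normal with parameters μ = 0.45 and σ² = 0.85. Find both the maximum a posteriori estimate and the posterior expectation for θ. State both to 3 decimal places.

MAP: 0.670. Posterior mean: 2.399.

Mode = exp(μ − σ²) = exp(-0.40) = 0.670.
Mean = exp(μ + σ²/2) = exp(0.875) = 2.399.
The mean is pulled above the mode by the posterior's right skew.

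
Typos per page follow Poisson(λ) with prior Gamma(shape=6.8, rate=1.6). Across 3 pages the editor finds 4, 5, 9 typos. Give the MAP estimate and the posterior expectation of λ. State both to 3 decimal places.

MAP: 5.174. Posterior mean: 5.391.

Σ counts = 18. Posterior: Gamma(shape = 6.8+18 = 24.8, rate = 1.6+3 = 4.6).
Mode = (α−1)/β = 23.8/4.6 = 5.174.
Mean = α/β = 24.8/4.6 = 5.391.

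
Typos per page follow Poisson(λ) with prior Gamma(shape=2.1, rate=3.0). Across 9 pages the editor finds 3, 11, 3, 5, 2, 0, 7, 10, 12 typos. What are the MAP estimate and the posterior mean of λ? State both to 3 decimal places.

Σ counts = 53. Posterior: Gamma(shape = 2.1+53 = 55.1, rate = 3.0+9 = 12.0).
Mode = (α−1)/β = 54.1/12.0 = 4.508.
Mean = α/β = 55.1/12.0 = 4.592.

MAP = 4.508, posterior mean = 4.592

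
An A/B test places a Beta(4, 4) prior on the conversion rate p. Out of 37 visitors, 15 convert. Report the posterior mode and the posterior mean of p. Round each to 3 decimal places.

p_MAP = 0.419, E[p|data] = 0.422

Posterior: Beta(4+15, 4+22) = Beta(19, 26).
Mode = (19−1)/(19+26−2) = 18/43 = 0.419.
Mean = 19/(19+26) = 19/45 = 0.422.
The posterior is right-skewed, so the mean exceeds the mode.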